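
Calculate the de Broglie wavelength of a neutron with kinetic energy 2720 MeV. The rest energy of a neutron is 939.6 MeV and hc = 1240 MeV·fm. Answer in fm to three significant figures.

Total energy E = KE + m₀c² = 2720 + 939.6 = 3659.6 MeV.
(pc)² = E² − (m₀c²)² = (3659.6)² − (939.6)² = 1.251 × 10⁷ MeV², so pc = 3537 MeV.
λ = hc/(pc) = 1240 MeV·fm / 3537 MeV = 0.351 fm.

λ = 0.351 fm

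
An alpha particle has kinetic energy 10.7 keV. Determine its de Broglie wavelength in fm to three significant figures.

λ = 139 fm

KE = 10.7 keV = 1.714 × 10⁻¹⁵ J.
p = √(2mKE) = √(2 × 6.645 × 10⁻²⁷ × 1.714 × 10⁻¹⁵) = 4.773 × 10⁻²¹ kg·m/s.
λ = h/p = 6.626 × 10⁻³⁴ / 4.773 × 10⁻²¹ = 1.39 × 10⁻¹³ m = 139 fm.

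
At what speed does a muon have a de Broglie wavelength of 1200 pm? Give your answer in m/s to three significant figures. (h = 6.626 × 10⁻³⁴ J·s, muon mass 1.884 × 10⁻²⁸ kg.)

p = h/λ = 6.626 × 10⁻³⁴ / 1.200 × 10⁻⁹ = 5.522 × 10⁻²⁵ kg·m/s.
v = p/m = 5.522 × 10⁻²⁵ / 1.884 × 10⁻²⁸ = 2.93 × 10³ m/s = 2930 m/s.

v = 2930 m/s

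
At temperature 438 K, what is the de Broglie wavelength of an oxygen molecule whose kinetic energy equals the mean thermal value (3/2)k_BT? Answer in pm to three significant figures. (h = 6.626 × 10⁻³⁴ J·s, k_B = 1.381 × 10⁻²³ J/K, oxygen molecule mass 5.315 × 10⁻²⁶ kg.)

λ = 21.3 pm

KE = (3/2)k_BT = 1.5 × 1.381 × 10⁻²³ × 438 = 9.073 × 10⁻²¹ J.
p = √(2mKE) = √(2 × 5.315 × 10⁻²⁶ × 9.073 × 10⁻²¹) = 3.106 × 10⁻²³ kg·m/s.
λ = h/p = 2.13 × 10⁻¹¹ m = 21.3 pm.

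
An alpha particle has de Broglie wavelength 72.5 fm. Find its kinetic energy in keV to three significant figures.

KE = 39.2 keV

p = h/λ = 6.626 × 10⁻³⁴ / 7.250 × 10⁻¹⁴ = 9.139 × 10⁻²¹ kg·m/s.
KE = p²/(2m) = (9.139 × 10⁻²¹)² / (2 × 6.645 × 10⁻²⁷) = 6.285 × 10⁻¹⁵ J = 39.2 keV.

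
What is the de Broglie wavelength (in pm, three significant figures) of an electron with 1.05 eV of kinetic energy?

λ = 1200 pm

KE = 1.05 eV = 1.682 × 10⁻¹⁹ J.
p = √(2mKE) = √(2 × 9.109 × 10⁻³¹ × 1.682 × 10⁻¹⁹) = 5.536 × 10⁻²⁵ kg·m/s.
λ = h/p = 6.626 × 10⁻³⁴ / 5.536 × 10⁻²⁵ = 1.20 × 10⁻⁹ m = 1200 pm.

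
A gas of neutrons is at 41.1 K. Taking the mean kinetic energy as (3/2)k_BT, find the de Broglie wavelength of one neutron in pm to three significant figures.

λ = 392 pm

KE = (3/2)k_BT = 1.5 × 1.381 × 10⁻²³ × 41.1 = 8.514 × 10⁻²² J.
p = √(2mKE) = √(2 × 1.675 × 10⁻²⁷ × 8.514 × 10⁻²²) = 1.689 × 10⁻²⁴ kg·m/s.
λ = h/p = 3.92 × 10⁻¹⁰ m = 392 pm.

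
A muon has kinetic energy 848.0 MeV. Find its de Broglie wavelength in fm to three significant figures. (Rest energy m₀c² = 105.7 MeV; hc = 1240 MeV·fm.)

Total energy E = KE + m₀c² = 848.0 + 105.7 = 953.7 MeV.
(pc)² = E² − (m₀c²)² = (953.7)² − (105.7)² = 8.984 × 10⁵ MeV², so pc = 947.8 MeV.
λ = hc/(pc) = 1240 MeV·fm / 947.8 MeV = 1.31 fm.

λ = 1.31 fm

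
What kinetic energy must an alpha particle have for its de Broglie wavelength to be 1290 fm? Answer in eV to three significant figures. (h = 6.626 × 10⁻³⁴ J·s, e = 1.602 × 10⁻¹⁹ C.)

p = h/λ = 6.626 × 10⁻³⁴ / 1.290 × 10⁻¹² = 5.136 × 10⁻²² kg·m/s.
KE = p²/(2m) = (5.136 × 10⁻²²)² / (2 × 6.645 × 10⁻²⁷) = 1.985 × 10⁻¹⁷ J = 124 eV.

KE = 124 eV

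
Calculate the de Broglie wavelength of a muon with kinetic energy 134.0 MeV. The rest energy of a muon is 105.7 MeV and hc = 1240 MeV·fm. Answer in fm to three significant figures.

Total energy E = KE + m₀c² = 134.0 + 105.7 = 239.7 MeV.
(pc)² = E² − (m₀c²)² = (239.7)² − (105.7)² = 4.628 × 10⁴ MeV², so pc = 215.1 MeV.
λ = hc/(pc) = 1240 MeV·fm / 215.1 MeV = 5.76 fm.

λ = 5.76 fm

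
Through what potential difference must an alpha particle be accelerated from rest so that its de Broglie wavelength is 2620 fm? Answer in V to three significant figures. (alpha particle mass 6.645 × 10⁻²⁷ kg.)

V = 15.0 V

p = h/λ = 6.626 × 10⁻³⁴ / 2.620 × 10⁻¹² = 2.529 × 10⁻²² kg·m/s.
KE = p²/(2m) = 4.813 × 10⁻¹⁸ J.
V = KE/2e = 4.813 × 10⁻¹⁸ / (2 × 1.602 × 10⁻¹⁹) = 15.0 V.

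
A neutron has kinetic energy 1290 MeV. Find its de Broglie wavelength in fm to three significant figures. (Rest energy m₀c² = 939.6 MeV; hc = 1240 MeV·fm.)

λ = 0.613 fm

Total energy E = KE + m₀c² = 1290 + 939.6 = 2229.6 MeV.
(pc)² = E² − (m₀c²)² = (2229.6)² − (939.6)² = 4.088 × 10⁶ MeV², so pc = 2022 MeV.
λ = hc/(pc) = 1240 MeV·fm / 2022 MeV = 0.613 fm.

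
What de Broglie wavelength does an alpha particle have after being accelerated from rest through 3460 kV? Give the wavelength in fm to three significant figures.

λ = 5.46 fm

KE = 2eV = 2 × 1.602 × 10⁻¹⁹ × 3.460 × 10⁶ = 1.109 × 10⁻¹² J.
p = √(2mKE) = √(2 × 6.645 × 10⁻²⁷ × 1.109 × 10⁻¹²) = 1.214 × 10⁻¹⁹ kg·m/s.
λ = h/p = 6.626 × 10⁻³⁴ / 1.214 × 10⁻¹⁹ = 5.46 × 10⁻¹⁵ m = 5.46 fm.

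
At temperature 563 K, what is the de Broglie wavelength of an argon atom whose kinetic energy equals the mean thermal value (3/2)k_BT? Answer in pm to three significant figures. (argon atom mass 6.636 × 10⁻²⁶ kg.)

KE = (3/2)k_BT = 1.5 × 1.381 × 10⁻²³ × 563 = 1.166 × 10⁻²⁰ J.
p = √(2mKE) = √(2 × 6.636 × 10⁻²⁶ × 1.166 × 10⁻²⁰) = 3.934 × 10⁻²³ kg·m/s.
λ = h/p = 1.68 × 10⁻¹¹ m = 16.8 pm.

λ = 16.8 pm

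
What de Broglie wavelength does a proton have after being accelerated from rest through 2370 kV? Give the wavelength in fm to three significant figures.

KE = eV = 1.602 × 10⁻¹⁹ × 2.370 × 10⁶ = 3.797 × 10⁻¹³ J.
p = √(2mKE) = √(2 × 1.673 × 10⁻²⁷ × 3.797 × 10⁻¹³) = 3.564 × 10⁻²⁰ kg·m/s.
λ = h/p = 6.626 × 10⁻³⁴ / 3.564 × 10⁻²⁰ = 1.86 × 10⁻¹⁴ m = 18.6 fm.

λ = 18.6 fm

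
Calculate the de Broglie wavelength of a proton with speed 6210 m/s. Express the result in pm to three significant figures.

p = mv = 1.673 × 10⁻²⁷ × 6210 = 1.039 × 10⁻²³ kg·m/s.
λ = h/p = 6.626 × 10⁻³⁴ / 1.039 × 10⁻²³ = 6.38 × 10⁻¹¹ m = 63.8 pm.

λ = 63.8 pm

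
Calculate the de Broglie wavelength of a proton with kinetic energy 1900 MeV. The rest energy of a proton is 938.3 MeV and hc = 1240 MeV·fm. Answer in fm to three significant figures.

Total energy E = KE + m₀c² = 1900 + 938.3 = 2838.3 MeV.
(pc)² = E² − (m₀c²)² = (2838.3)² − (938.3)² = 7.176 × 10⁶ MeV², so pc = 2679 MeV.
λ = hc/(pc) = 1240 MeV·fm / 2679 MeV = 0.463 fm.

λ = 0.463 fm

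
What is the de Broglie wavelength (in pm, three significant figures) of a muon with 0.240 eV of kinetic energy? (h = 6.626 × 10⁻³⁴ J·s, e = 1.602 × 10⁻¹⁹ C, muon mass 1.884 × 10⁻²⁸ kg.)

KE = 0.240 eV = 3.845 × 10⁻²⁰ J.
p = √(2mKE) = √(2 × 1.884 × 10⁻²⁸ × 3.845 × 10⁻²⁰) = 3.806 × 10⁻²⁴ kg·m/s.
λ = h/p = 6.626 × 10⁻³⁴ / 3.806 × 10⁻²⁴ = 1.74 × 10⁻¹⁰ m = 174 pm.

λ = 174 pm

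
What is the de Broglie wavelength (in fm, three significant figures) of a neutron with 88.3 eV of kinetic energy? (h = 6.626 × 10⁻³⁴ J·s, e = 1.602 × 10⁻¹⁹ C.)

KE = 88.3 eV = 1.415 × 10⁻¹⁷ J.
p = √(2mKE) = √(2 × 1.675 × 10⁻²⁷ × 1.415 × 10⁻¹⁷) = 2.177 × 10⁻²² kg·m/s.
λ = h/p = 6.626 × 10⁻³⁴ / 2.177 × 10⁻²² = 3.04 × 10⁻¹² m = 3040 fm.

λ = 3040 fm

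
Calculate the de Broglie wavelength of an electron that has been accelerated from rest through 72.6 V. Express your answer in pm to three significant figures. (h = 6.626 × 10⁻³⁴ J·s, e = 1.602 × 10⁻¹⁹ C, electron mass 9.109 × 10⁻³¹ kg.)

λ = 144 pm

KE = eV = 1.602 × 10⁻¹⁹ × 72.60 = 1.163 × 10⁻¹⁷ J.
p = √(2mKE) = √(2 × 9.109 × 10⁻³¹ × 1.163 × 10⁻¹⁷) = 4.603 × 10⁻²⁴ kg·m/s.
λ = h/p = 6.626 × 10⁻³⁴ / 4.603 × 10⁻²⁴ = 1.44 × 10⁻¹⁰ m = 144 pm.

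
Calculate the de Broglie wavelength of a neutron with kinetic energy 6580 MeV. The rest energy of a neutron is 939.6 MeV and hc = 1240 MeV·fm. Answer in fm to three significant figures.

Total energy E = KE + m₀c² = 6580 + 939.6 = 7519.6 MeV.
(pc)² = E² − (m₀c²)² = (7519.6)² − (939.6)² = 5.566 × 10⁷ MeV², so pc = 7461 MeV.
λ = hc/(pc) = 1240 MeV·fm / 7461 MeV = 0.166 fm.

λ = 0.166 fm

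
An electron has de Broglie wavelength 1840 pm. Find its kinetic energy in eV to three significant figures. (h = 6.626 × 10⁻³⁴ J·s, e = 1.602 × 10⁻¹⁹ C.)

p = h/λ = 6.626 × 10⁻³⁴ / 1.840 × 10⁻⁹ = 3.601 × 10⁻²⁵ kg·m/s.
KE = p²/(2m) = (3.601 × 10⁻²⁵)² / (2 × 9.109 × 10⁻³¹) = 7.118 × 10⁻²⁰ J = 0.444 eV.

KE = 0.444 eV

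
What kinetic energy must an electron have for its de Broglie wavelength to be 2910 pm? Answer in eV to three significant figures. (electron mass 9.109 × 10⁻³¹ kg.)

KE = 0.178 eV

p = h/λ = 6.626 × 10⁻³⁴ / 2.910 × 10⁻⁹ = 2.277 × 10⁻²⁵ kg·m/s.
KE = p²/(2m) = (2.277 × 10⁻²⁵)² / (2 × 9.109 × 10⁻³¹) = 2.846 × 10⁻²⁰ J = 0.178 eV.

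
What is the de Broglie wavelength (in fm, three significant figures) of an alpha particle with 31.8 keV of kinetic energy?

λ = 80.5 fm

KE = 31.8 keV = 5.094 × 10⁻¹⁵ J.
p = √(2mKE) = √(2 × 6.645 × 10⁻²⁷ × 5.094 × 10⁻¹⁵) = 8.228 × 10⁻²¹ kg·m/s.
λ = h/p = 6.626 × 10⁻³⁴ / 8.228 × 10⁻²¹ = 8.05 × 10⁻¹⁴ m = 80.5 fm.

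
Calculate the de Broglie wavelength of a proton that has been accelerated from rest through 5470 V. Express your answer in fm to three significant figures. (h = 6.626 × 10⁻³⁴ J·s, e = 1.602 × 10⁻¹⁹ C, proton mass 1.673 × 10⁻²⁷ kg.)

KE = eV = 1.602 × 10⁻¹⁹ × 5470 = 8.763 × 10⁻¹⁶ J.
p = √(2mKE) = √(2 × 1.673 × 10⁻²⁷ × 8.763 × 10⁻¹⁶) = 1.712 × 10⁻²¹ kg·m/s.
λ = h/p = 6.626 × 10⁻³⁴ / 1.712 × 10⁻²¹ = 3.87 × 10⁻¹³ m = 387 fm.

λ = 387 fm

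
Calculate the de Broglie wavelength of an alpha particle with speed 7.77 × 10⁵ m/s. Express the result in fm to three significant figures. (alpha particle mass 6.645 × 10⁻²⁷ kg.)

p = mv = 6.645 × 10⁻²⁷ × 7.77 × 10⁵ = 5.163 × 10⁻²¹ kg·m/s.
λ = h/p = 6.626 × 10⁻³⁴ / 5.163 × 10⁻²¹ = 1.28 × 10⁻¹³ m = 128 fm.

λ = 128 fm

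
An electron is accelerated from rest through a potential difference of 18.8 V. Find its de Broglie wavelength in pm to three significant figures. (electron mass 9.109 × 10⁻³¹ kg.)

KE = eV = 1.602 × 10⁻¹⁹ × 18.80 = 3.012 × 10⁻¹⁸ J.
p = √(2mKE) = √(2 × 9.109 × 10⁻³¹ × 3.012 × 10⁻¹⁸) = 2.342 × 10⁻²⁴ kg·m/s.
λ = h/p = 6.626 × 10⁻³⁴ / 2.342 × 10⁻²⁴ = 2.83 × 10⁻¹⁰ m = 283 pm.

λ = 283 pm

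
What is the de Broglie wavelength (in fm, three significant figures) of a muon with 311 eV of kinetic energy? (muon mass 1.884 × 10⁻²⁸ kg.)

KE = 311 eV = 4.982 × 10⁻¹⁷ J.
p = √(2mKE) = √(2 × 1.884 × 10⁻²⁸ × 4.982 × 10⁻¹⁷) = 1.370 × 10⁻²² kg·m/s.
λ = h/p = 6.626 × 10⁻³⁴ / 1.370 × 10⁻²² = 4.84 × 10⁻¹² m = 4840 fm.

λ = 4840 fm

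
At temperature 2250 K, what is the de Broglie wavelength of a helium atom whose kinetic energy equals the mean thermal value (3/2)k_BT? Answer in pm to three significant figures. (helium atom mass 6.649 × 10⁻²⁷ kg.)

λ = 26.6 pm

KE = (3/2)k_BT = 1.5 × 1.381 × 10⁻²³ × 2250 = 4.661 × 10⁻²⁰ J.
p = √(2mKE) = √(2 × 6.649 × 10⁻²⁷ × 4.661 × 10⁻²⁰) = 2.490 × 10⁻²³ kg·m/s.
λ = h/p = 2.66 × 10⁻¹¹ m = 26.6 pm.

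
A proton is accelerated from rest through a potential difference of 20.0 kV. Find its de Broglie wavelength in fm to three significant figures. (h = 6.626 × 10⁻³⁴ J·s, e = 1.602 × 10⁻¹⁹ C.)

KE = eV = 1.602 × 10⁻¹⁹ × 2.000 × 10⁴ = 3.204 × 10⁻¹⁵ J.
p = √(2mKE) = √(2 × 1.673 × 10⁻²⁷ × 3.204 × 10⁻¹⁵) = 3.274 × 10⁻²¹ kg·m/s.
λ = h/p = 6.626 × 10⁻³⁴ / 3.274 × 10⁻²¹ = 2.02 × 10⁻¹³ m = 202 fm.

λ = 202 fm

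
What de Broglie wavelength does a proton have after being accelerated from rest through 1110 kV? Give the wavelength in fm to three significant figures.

λ = 27.2 fm

KE = eV = 1.602 × 10⁻¹⁹ × 1.110 × 10⁶ = 1.778 × 10⁻¹³ J.
p = √(2mKE) = √(2 × 1.673 × 10⁻²⁷ × 1.778 × 10⁻¹³) = 2.439 × 10⁻²⁰ kg·m/s.
λ = h/p = 6.626 × 10⁻³⁴ / 2.439 × 10⁻²⁰ = 2.72 × 10⁻¹⁴ m = 27.2 fm.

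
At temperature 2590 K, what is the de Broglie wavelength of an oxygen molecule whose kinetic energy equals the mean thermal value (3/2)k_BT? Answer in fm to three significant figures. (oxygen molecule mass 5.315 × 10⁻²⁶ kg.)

λ = 8770 fm

KE = (3/2)k_BT = 1.5 × 1.381 × 10⁻²³ × 2590 = 5.365 × 10⁻²⁰ J.
p = √(2mKE) = √(2 × 5.315 × 10⁻²⁶ × 5.365 × 10⁻²⁰) = 7.552 × 10⁻²³ kg·m/s.
λ = h/p = 8.77 × 10⁻¹² m = 8770 fm.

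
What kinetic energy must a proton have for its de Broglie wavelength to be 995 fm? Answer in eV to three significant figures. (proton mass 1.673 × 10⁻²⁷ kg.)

p = h/λ = 6.626 × 10⁻³⁴ / 9.950 × 10⁻¹³ = 6.659 × 10⁻²² kg·m/s.
KE = p²/(2m) = (6.659 × 10⁻²²)² / (2 × 1.673 × 10⁻²⁷) = 1.325 × 10⁻¹⁶ J = 827 eV.

KE = 827 eV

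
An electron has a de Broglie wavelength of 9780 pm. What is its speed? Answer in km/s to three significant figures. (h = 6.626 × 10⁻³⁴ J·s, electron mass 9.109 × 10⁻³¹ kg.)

p = h/λ = 6.626 × 10⁻³⁴ / 9.780 × 10⁻⁹ = 6.775 × 10⁻²⁶ kg·m/s.
v = p/m = 6.775 × 10⁻²⁶ / 9.109 × 10⁻³¹ = 7.44 × 10⁴ m/s = 74.4 km/s.

v = 74.4 km/s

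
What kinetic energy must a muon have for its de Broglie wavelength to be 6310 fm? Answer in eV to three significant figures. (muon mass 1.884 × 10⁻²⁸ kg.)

p = h/λ = 6.626 × 10⁻³⁴ / 6.310 × 10⁻¹² = 1.050 × 10⁻²² kg·m/s.
KE = p²/(2m) = (1.050 × 10⁻²²)² / (2 × 1.884 × 10⁻²⁸) = 2.926 × 10⁻¹⁷ J = 183 eV.

KE = 183 eV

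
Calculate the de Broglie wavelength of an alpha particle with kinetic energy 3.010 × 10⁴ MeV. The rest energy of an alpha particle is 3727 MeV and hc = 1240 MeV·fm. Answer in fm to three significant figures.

λ = 0.0369 fm

Total energy E = KE + m₀c² = 3.010 × 10⁴ + 3727 = 33827 MeV.
(pc)² = E² − (m₀c²)² = (33827)² − (3727)² = 1.130 × 10⁹ MeV², so pc = 3.362 × 10⁴ MeV.
λ = hc/(pc) = 1240 MeV·fm / 3.362 × 10⁴ MeV = 0.0369 fm.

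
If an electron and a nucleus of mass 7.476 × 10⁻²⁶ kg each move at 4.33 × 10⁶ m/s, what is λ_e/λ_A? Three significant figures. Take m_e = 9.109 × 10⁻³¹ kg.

At fixed v, p = mv so λ = h/(mv) ∝ 1/m.
λ_e/λ_A = m_A/m_e = 7.476 × 10⁻²⁶/9.109 × 10⁻³¹ = 8.21 × 10⁴.

λ_e/λ_A = 8.21 × 10⁴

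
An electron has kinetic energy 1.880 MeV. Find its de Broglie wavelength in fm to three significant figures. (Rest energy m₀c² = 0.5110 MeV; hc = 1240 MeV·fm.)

Total energy E = KE + m₀c² = 1.880 + 0.5110 = 2.3910 MeV.
(pc)² = E² − (m₀c²)² = (2.3910)² − (0.5110)² = 5.456 MeV², so pc = 2.336 MeV.
λ = hc/(pc) = 1240 MeV·fm / 2.336 MeV = 531 fm.

λ = 531 fm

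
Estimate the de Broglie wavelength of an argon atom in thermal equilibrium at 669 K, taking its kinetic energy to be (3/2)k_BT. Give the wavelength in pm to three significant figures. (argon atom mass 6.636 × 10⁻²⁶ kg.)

KE = (3/2)k_BT = 1.5 × 1.381 × 10⁻²³ × 669 = 1.386 × 10⁻²⁰ J.
p = √(2mKE) = √(2 × 6.636 × 10⁻²⁶ × 1.386 × 10⁻²⁰) = 4.289 × 10⁻²³ kg·m/s.
λ = h/p = 1.54 × 10⁻¹¹ m = 15.4 pm.

λ = 15.4 pm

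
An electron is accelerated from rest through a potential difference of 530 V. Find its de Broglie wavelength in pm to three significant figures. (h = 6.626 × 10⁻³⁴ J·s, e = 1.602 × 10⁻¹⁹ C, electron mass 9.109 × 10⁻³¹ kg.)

KE = eV = 1.602 × 10⁻¹⁹ × 530.0 = 8.491 × 10⁻¹⁷ J.
p = √(2mKE) = √(2 × 9.109 × 10⁻³¹ × 8.491 × 10⁻¹⁷) = 1.244 × 10⁻²³ kg·m/s.
λ = h/p = 6.626 × 10⁻³⁴ / 1.244 × 10⁻²³ = 5.33 × 10⁻¹¹ m = 53.3 pm.

λ = 53.3 pm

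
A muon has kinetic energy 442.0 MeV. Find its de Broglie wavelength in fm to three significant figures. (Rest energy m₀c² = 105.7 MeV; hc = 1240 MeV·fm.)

λ = 2.31 fm

Total energy E = KE + m₀c² = 442.0 + 105.7 = 547.7 MeV.
(pc)² = E² − (m₀c²)² = (547.7)² − (105.7)² = 2.888 × 10⁵ MeV², so pc = 537.4 MeV.
λ = hc/(pc) = 1240 MeV·fm / 537.4 MeV = 2.31 fm.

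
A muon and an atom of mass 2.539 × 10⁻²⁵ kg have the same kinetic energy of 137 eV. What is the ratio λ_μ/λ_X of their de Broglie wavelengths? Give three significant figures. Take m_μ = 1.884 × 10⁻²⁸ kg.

At fixed KE, p = √(2mKE) so λ = h/p ∝ 1/√m.
λ_μ/λ_X = √(m_X/m_μ) = √(2.539 × 10⁻²⁵/1.884 × 10⁻²⁸) = √(1348) = 36.7.

λ_μ/λ_X = 36.7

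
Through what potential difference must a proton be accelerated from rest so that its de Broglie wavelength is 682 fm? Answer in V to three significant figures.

V = 1760 V

p = h/λ = 6.626 × 10⁻³⁴ / 6.820 × 10⁻¹³ = 9.716 × 10⁻²² kg·m/s.
KE = p²/(2m) = 2.821 × 10⁻¹⁶ J.
V = KE/e = 2.821 × 10⁻¹⁶ / (1.602 × 10⁻¹⁹) = 1760 V.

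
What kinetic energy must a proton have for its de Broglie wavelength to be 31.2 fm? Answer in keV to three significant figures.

KE = 841 keV

p = h/λ = 6.626 × 10⁻³⁴ / 3.120 × 10⁻¹⁴ = 2.124 × 10⁻²⁰ kg·m/s.
KE = p²/(2m) = (2.124 × 10⁻²⁰)² / (2 × 1.673 × 10⁻²⁷) = 1.348 × 10⁻¹³ J = 841 keV.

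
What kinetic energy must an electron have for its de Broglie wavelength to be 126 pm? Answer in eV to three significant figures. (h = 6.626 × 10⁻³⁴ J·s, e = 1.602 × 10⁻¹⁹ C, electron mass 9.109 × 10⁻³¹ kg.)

KE = 94.8 eV

p = h/λ = 6.626 × 10⁻³⁴ / 1.260 × 10⁻¹⁰ = 5.259 × 10⁻²⁴ kg·m/s.
KE = p²/(2m) = (5.259 × 10⁻²⁴)² / (2 × 9.109 × 10⁻³¹) = 1.518 × 10⁻¹⁷ J = 94.8 eV.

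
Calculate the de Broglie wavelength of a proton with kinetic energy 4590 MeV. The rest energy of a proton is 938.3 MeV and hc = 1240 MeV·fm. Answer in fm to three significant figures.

λ = 0.228 fm

Total energy E = KE + m₀c² = 4590 + 938.3 = 5528.3 MeV.
(pc)² = E² − (m₀c²)² = (5528.3)² − (938.3)² = 2.968 × 10⁷ MeV², so pc = 5448 MeV.
λ = hc/(pc) = 1240 MeV·fm / 5448 MeV = 0.228 fm.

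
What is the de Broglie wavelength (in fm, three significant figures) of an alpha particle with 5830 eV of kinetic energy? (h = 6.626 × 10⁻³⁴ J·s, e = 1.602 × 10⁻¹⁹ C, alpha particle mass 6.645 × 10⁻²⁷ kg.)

λ = 188 fm

KE = 5830 eV = 9.340 × 10⁻¹⁶ J.
p = √(2mKE) = √(2 × 6.645 × 10⁻²⁷ × 9.340 × 10⁻¹⁶) = 3.523 × 10⁻²¹ kg·m/s.
λ = h/p = 6.626 × 10⁻³⁴ / 3.523 × 10⁻²¹ = 1.88 × 10⁻¹³ m = 188 fm.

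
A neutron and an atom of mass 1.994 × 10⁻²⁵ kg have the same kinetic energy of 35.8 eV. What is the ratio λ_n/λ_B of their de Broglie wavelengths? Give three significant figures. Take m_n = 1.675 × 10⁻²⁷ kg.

λ_n/λ_B = 10.9

At fixed KE, p = √(2mKE) so λ = h/p ∝ 1/√m.
λ_n/λ_B = √(m_B/m_n) = √(1.994 × 10⁻²⁵/1.675 × 10⁻²⁷) = √(119.0) = 10.9.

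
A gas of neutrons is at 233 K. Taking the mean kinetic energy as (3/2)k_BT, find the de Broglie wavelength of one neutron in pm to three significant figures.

λ = 165 pm

KE = (3/2)k_BT = 1.5 × 1.381 × 10⁻²³ × 233 = 4.827 × 10⁻²¹ J.
p = √(2mKE) = √(2 × 1.675 × 10⁻²⁷ × 4.827 × 10⁻²¹) = 4.021 × 10⁻²⁴ kg·m/s.
λ = h/p = 1.65 × 10⁻¹⁰ m = 165 pm.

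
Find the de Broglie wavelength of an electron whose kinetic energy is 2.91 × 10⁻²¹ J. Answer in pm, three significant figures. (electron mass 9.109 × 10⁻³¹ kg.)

λ = 9100 pm

p = √(2mKE) = √(2 × 9.109 × 10⁻³¹ × 2.910 × 10⁻²¹) = 7.281 × 10⁻²⁶ kg·m/s.
λ = h/p = 6.626 × 10⁻³⁴ / 7.281 × 10⁻²⁶ = 9.10 × 10⁻⁹ m = 9100 pm.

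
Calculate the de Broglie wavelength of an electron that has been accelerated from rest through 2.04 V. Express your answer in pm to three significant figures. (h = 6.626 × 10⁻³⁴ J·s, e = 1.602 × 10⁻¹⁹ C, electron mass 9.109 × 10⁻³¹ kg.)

λ = 859 pm

KE = eV = 1.602 × 10⁻¹⁹ × 2.040 = 3.268 × 10⁻¹⁹ J.
p = √(2mKE) = √(2 × 9.109 × 10⁻³¹ × 3.268 × 10⁻¹⁹) = 7.716 × 10⁻²⁵ kg·m/s.
λ = h/p = 6.626 × 10⁻³⁴ / 7.716 × 10⁻²⁵ = 8.59 × 10⁻¹⁰ m = 859 pm.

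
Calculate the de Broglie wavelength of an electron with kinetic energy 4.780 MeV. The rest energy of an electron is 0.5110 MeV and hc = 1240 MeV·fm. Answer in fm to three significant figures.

Total energy E = KE + m₀c² = 4.780 + 0.5110 = 5.2910 MeV.
(pc)² = E² − (m₀c²)² = (5.2910)² − (0.5110)² = 27.73 MeV², so pc = 5.266 MeV.
λ = hc/(pc) = 1240 MeV·fm / 5.266 MeV = 235 fm.

λ = 235 fm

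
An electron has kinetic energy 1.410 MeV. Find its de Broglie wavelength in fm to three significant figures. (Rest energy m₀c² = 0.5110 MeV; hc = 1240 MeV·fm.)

Total energy E = KE + m₀c² = 1.410 + 0.5110 = 1.9210 MeV.
(pc)² = E² − (m₀c²)² = (1.9210)² − (0.5110)² = 3.429 MeV², so pc = 1.852 MeV.
λ = hc/(pc) = 1240 MeV·fm / 1.852 MeV = 670 fm.

λ = 670 fm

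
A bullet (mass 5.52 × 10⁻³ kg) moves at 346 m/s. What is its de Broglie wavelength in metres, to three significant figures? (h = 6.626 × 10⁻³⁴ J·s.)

λ = 3.47 × 10⁻³⁴ m

p = mv = 5.52 × 10⁻³ × 346 = 1.910 kg·m/s.
λ = h/p = 6.626 × 10⁻³⁴ / 1.910 = 3.47 × 10⁻³⁴ m.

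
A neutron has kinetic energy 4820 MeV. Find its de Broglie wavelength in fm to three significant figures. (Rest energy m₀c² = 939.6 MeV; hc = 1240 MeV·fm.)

Total energy E = KE + m₀c² = 4820 + 939.6 = 5759.6 MeV.
(pc)² = E² − (m₀c²)² = (5759.6)² − (939.6)² = 3.229 × 10⁷ MeV², so pc = 5682 MeV.
λ = hc/(pc) = 1240 MeV·fm / 5682 MeV = 0.218 fm.

λ = 0.218 fm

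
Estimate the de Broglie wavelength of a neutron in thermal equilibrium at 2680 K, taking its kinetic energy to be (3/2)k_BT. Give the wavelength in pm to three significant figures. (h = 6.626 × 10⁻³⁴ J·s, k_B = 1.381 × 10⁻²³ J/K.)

λ = 48.6 pm

KE = (3/2)k_BT = 1.5 × 1.381 × 10⁻²³ × 2680 = 5.552 × 10⁻²⁰ J.
p = √(2mKE) = √(2 × 1.675 × 10⁻²⁷ × 5.552 × 10⁻²⁰) = 1.364 × 10⁻²³ kg·m/s.
λ = h/p = 4.86 × 10⁻¹¹ m = 48.6 pm.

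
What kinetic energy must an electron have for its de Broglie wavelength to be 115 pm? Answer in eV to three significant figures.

KE = 114 eV

p = h/λ = 6.626 × 10⁻³⁴ / 1.150 × 10⁻¹⁰ = 5.762 × 10⁻²⁴ kg·m/s.
KE = p²/(2m) = (5.762 × 10⁻²⁴)² / (2 × 9.109 × 10⁻³¹) = 1.822 × 10⁻¹⁷ J = 114 eV.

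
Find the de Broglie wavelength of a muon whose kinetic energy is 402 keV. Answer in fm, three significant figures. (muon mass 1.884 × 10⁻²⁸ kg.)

KE = 402 keV = 6.440 × 10⁻¹⁴ J.
p = √(2mKE) = √(2 × 1.884 × 10⁻²⁸ × 6.440 × 10⁻¹⁴) = 4.926 × 10⁻²¹ kg·m/s.
λ = h/p = 6.626 × 10⁻³⁴ / 4.926 × 10⁻²¹ = 1.35 × 10⁻¹³ m = 135 fm.

λ = 135 fm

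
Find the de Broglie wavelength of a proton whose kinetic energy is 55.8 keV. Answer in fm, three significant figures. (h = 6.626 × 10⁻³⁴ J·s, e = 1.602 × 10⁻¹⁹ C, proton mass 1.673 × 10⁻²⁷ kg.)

KE = 55.8 keV = 8.939 × 10⁻¹⁵ J.
p = √(2mKE) = √(2 × 1.673 × 10⁻²⁷ × 8.939 × 10⁻¹⁵) = 5.469 × 10⁻²¹ kg·m/s.
λ = h/p = 6.626 × 10⁻³⁴ / 5.469 × 10⁻²¹ = 1.21 × 10⁻¹³ m = 121 fm.

λ = 121 fm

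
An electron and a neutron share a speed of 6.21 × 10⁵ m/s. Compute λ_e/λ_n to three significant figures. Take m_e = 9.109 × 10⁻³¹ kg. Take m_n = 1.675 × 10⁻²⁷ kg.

At fixed v, p = mv so λ = h/(mv) ∝ 1/m.
λ_e/λ_n = m_n/m_e = 1.675 × 10⁻²⁷/9.109 × 10⁻³¹ = 1840.

λ_e/λ_n = 1840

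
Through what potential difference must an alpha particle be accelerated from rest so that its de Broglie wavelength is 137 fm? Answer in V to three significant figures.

p = h/λ = 6.626 × 10⁻³⁴ / 1.370 × 10⁻¹³ = 4.836 × 10⁻²¹ kg·m/s.
KE = p²/(2m) = 1.760 × 10⁻¹⁵ J.
V = KE/2e = 1.760 × 10⁻¹⁵ / (2 × 1.602 × 10⁻¹⁹) = 5490 V.

V = 5490 V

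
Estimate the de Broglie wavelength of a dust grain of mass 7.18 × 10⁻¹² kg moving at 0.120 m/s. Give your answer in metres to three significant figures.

p = mv = 7.18 × 10⁻¹² × 0.120 = 8.616 × 10⁻¹³ kg·m/s.
λ = h/p = 6.626 × 10⁻³⁴ / 8.616 × 10⁻¹³ = 7.69 × 10⁻²² m.

λ = 7.69 × 10⁻²² m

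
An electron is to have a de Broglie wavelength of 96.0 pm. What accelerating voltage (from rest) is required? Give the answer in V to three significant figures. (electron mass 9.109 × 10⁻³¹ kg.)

V = 163 V

p = h/λ = 6.626 × 10⁻³⁴ / 9.600 × 10⁻¹¹ = 6.902 × 10⁻²⁴ kg·m/s.
KE = p²/(2m) = 2.615 × 10⁻¹⁷ J.
V = KE/e = 2.615 × 10⁻¹⁷ / (1.602 × 10⁻¹⁹) = 163 V.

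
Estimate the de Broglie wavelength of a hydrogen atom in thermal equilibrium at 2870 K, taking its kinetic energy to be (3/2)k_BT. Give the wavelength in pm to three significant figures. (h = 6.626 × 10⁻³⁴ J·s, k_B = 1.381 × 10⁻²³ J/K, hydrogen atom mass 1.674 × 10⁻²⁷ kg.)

KE = (3/2)k_BT = 1.5 × 1.381 × 10⁻²³ × 2870 = 5.945 × 10⁻²⁰ J.
p = √(2mKE) = √(2 × 1.674 × 10⁻²⁷ × 5.945 × 10⁻²⁰) = 1.411 × 10⁻²³ kg·m/s.
λ = h/p = 4.70 × 10⁻¹¹ m = 47.0 pm.

λ = 47.0 pm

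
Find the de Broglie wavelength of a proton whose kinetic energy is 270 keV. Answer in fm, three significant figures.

KE = 270 keV = 4.325 × 10⁻¹⁴ J.
p = √(2mKE) = √(2 × 1.673 × 10⁻²⁷ × 4.325 × 10⁻¹⁴) = 1.203 × 10⁻²⁰ kg·m/s.
λ = h/p = 6.626 × 10⁻³⁴ / 1.203 × 10⁻²⁰ = 5.51 × 10⁻¹⁴ m = 55.1 fm.

λ = 55.1 fm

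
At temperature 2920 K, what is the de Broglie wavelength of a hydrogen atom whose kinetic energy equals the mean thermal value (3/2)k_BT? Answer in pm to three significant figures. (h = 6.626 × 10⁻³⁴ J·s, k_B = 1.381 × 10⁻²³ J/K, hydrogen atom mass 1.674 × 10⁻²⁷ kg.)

KE = (3/2)k_BT = 1.5 × 1.381 × 10⁻²³ × 2920 = 6.049 × 10⁻²⁰ J.
p = √(2mKE) = √(2 × 1.674 × 10⁻²⁷ × 6.049 × 10⁻²⁰) = 1.423 × 10⁻²³ kg·m/s.
λ = h/p = 4.66 × 10⁻¹¹ m = 46.6 pm.

λ = 46.6 pm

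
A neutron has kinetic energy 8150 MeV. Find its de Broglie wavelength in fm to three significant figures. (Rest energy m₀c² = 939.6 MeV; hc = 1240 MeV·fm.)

Total energy E = KE + m₀c² = 8150 + 939.6 = 9089.6 MeV.
(pc)² = E² − (m₀c²)² = (9089.6)² − (939.6)² = 8.174 × 10⁷ MeV², so pc = 9041 MeV.
λ = hc/(pc) = 1240 MeV·fm / 9041 MeV = 0.137 fm.

λ = 0.137 fm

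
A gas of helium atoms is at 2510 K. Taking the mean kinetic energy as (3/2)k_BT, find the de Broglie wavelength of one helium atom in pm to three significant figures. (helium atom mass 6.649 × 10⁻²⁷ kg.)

KE = (3/2)k_BT = 1.5 × 1.381 × 10⁻²³ × 2510 = 5.199 × 10⁻²⁰ J.
p = √(2mKE) = √(2 × 6.649 × 10⁻²⁷ × 5.199 × 10⁻²⁰) = 2.629 × 10⁻²³ kg·m/s.
λ = h/p = 2.52 × 10⁻¹¹ m = 25.2 pm.

λ = 25.2 pm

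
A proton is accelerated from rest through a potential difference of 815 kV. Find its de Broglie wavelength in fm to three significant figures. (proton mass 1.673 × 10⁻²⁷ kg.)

λ = 31.7 fm

KE = eV = 1.602 × 10⁻¹⁹ × 8.150 × 10⁵ = 1.306 × 10⁻¹³ J.
p = √(2mKE) = √(2 × 1.673 × 10⁻²⁷ × 1.306 × 10⁻¹³) = 2.090 × 10⁻²⁰ kg·m/s.
λ = h/p = 6.626 × 10⁻³⁴ / 2.090 × 10⁻²⁰ = 3.17 × 10⁻¹⁴ m = 31.7 fm.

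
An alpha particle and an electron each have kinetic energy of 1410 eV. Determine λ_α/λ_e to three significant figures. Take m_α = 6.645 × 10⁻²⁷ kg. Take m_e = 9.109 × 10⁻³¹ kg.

At fixed KE, p = √(2mKE) so λ = h/p ∝ 1/√m.
λ_α/λ_e = √(m_e/m_α) = √(9.109 × 10⁻³¹/6.645 × 10⁻²⁷) = √(1.371 × 10⁻⁴) = 0.0117.

λ_α/λ_e = 0.0117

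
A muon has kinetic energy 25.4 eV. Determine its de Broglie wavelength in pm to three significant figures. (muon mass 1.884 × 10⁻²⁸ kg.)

λ = 16.9 pm

KE = 25.4 eV = 4.069 × 10⁻¹⁸ J.
p = √(2mKE) = √(2 × 1.884 × 10⁻²⁸ × 4.069 × 10⁻¹⁸) = 3.916 × 10⁻²³ kg·m/s.
λ = h/p = 6.626 × 10⁻³⁴ / 3.916 × 10⁻²³ = 1.69 × 10⁻¹¹ m = 16.9 pm.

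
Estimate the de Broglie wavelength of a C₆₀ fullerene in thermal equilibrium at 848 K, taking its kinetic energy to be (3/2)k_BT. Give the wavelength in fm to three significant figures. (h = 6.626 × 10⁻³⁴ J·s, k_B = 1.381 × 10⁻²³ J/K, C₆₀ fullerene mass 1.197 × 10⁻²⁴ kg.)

λ = 3230 fm

KE = (3/2)k_BT = 1.5 × 1.381 × 10⁻²³ × 848 = 1.757 × 10⁻²⁰ J.
p = √(2mKE) = √(2 × 1.197 × 10⁻²⁴ × 1.757 × 10⁻²⁰) = 2.051 × 10⁻²² kg·m/s.
λ = h/p = 3.23 × 10⁻¹² m = 3230 fm.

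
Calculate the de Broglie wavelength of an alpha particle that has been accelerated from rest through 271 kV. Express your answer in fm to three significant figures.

λ = 19.5 fm

KE = 2eV = 2 × 1.602 × 10⁻¹⁹ × 2.710 × 10⁵ = 8.683 × 10⁻¹⁴ J.
p = √(2mKE) = √(2 × 6.645 × 10⁻²⁷ × 8.683 × 10⁻¹⁴) = 3.397 × 10⁻²⁰ kg·m/s.
λ = h/p = 6.626 × 10⁻³⁴ / 3.397 × 10⁻²⁰ = 1.95 × 10⁻¹⁴ m = 19.5 fm.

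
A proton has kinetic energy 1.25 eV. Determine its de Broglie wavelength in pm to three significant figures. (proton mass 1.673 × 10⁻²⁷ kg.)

KE = 1.25 eV = 2.003 × 10⁻¹⁹ J.
p = √(2mKE) = √(2 × 1.673 × 10⁻²⁷ × 2.003 × 10⁻¹⁹) = 2.589 × 10⁻²³ kg·m/s.
λ = h/p = 6.626 × 10⁻³⁴ / 2.589 × 10⁻²³ = 2.56 × 10⁻¹¹ m = 25.6 pm.

λ = 25.6 pm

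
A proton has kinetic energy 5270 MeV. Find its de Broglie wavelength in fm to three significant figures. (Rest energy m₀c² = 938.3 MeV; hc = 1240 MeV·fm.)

λ = 0.202 fm

Total energy E = KE + m₀c² = 5270 + 938.3 = 6208.3 MeV.
(pc)² = E² − (m₀c²)² = (6208.3)² − (938.3)² = 3.766 × 10⁷ MeV², so pc = 6137 MeV.
λ = hc/(pc) = 1240 MeV·fm / 6137 MeV = 0.202 fm.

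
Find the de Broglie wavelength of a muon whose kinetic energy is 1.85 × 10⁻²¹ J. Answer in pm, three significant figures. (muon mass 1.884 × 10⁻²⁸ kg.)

λ = 794 pm

p = √(2mKE) = √(2 × 1.884 × 10⁻²⁸ × 1.850 × 10⁻²¹) = 8.349 × 10⁻²⁵ kg·m/s.
λ = h/p = 6.626 × 10⁻³⁴ / 8.349 × 10⁻²⁵ = 7.94 × 10⁻¹⁰ m = 794 pm.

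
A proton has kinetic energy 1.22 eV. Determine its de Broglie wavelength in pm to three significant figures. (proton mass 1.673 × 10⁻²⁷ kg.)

KE = 1.22 eV = 1.954 × 10⁻¹⁹ J.
p = √(2mKE) = √(2 × 1.673 × 10⁻²⁷ × 1.954 × 10⁻¹⁹) = 2.557 × 10⁻²³ kg·m/s.
λ = h/p = 6.626 × 10⁻³⁴ / 2.557 × 10⁻²³ = 2.59 × 10⁻¹¹ m = 25.9 pm.

λ = 25.9 pm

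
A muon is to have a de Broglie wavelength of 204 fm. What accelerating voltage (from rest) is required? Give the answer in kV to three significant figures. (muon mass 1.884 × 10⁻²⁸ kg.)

V = 175 kV

p = h/λ = 6.626 × 10⁻³⁴ / 2.040 × 10⁻¹³ = 3.248 × 10⁻²¹ kg·m/s.
KE = p²/(2m) = 2.800 × 10⁻¹⁴ J.
V = KE/e = 2.800 × 10⁻¹⁴ / (1.602 × 10⁻¹⁹) = 175 kV.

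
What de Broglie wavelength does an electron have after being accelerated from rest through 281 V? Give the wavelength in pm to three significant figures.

λ = 73.2 pm

KE = eV = 1.602 × 10⁻¹⁹ × 281.0 = 4.502 × 10⁻¹⁷ J.
p = √(2mKE) = √(2 × 9.109 × 10⁻³¹ × 4.502 × 10⁻¹⁷) = 9.056 × 10⁻²⁴ kg·m/s.
λ = h/p = 6.626 × 10⁻³⁴ / 9.056 × 10⁻²⁴ = 7.32 × 10⁻¹¹ m = 73.2 pm.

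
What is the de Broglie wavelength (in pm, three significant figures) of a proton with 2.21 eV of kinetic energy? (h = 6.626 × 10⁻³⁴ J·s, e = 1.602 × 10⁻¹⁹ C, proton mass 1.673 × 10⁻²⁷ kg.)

λ = 19.3 pm

KE = 2.21 eV = 3.540 × 10⁻¹⁹ J.
p = √(2mKE) = √(2 × 1.673 × 10⁻²⁷ × 3.540 × 10⁻¹⁹) = 3.442 × 10⁻²³ kg·m/s.
λ = h/p = 6.626 × 10⁻³⁴ / 3.442 × 10⁻²³ = 1.93 × 10⁻¹¹ m = 19.3 pm.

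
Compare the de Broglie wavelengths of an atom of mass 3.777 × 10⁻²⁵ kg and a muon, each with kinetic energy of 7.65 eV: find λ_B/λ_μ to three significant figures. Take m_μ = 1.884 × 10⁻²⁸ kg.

λ_B/λ_μ = 0.0223

At fixed KE, p = √(2mKE) so λ = h/p ∝ 1/√m.
λ_B/λ_μ = √(m_μ/m_B) = √(1.884 × 10⁻²⁸/3.777 × 10⁻²⁵) = √(4.988 × 10⁻⁴) = 0.0223.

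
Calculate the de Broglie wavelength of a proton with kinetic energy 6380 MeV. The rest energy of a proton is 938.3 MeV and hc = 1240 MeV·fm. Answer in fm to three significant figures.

Total energy E = KE + m₀c² = 6380 + 938.3 = 7318.3 MeV.
(pc)² = E² − (m₀c²)² = (7318.3)² − (938.3)² = 5.268 × 10⁷ MeV², so pc = 7258 MeV.
λ = hc/(pc) = 1240 MeV·fm / 7258 MeV = 0.171 fm.

λ = 0.171 fm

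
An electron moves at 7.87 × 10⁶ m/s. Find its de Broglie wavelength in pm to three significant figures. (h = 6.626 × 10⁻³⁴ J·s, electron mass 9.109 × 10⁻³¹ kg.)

λ = 92.4 pm

p = mv = 9.109 × 10⁻³¹ × 7.87 × 10⁶ = 7.169 × 10⁻²⁴ kg·m/s.
λ = h/p = 6.626 × 10⁻³⁴ / 7.169 × 10⁻²⁴ = 9.24 × 10⁻¹¹ m = 92.4 pm.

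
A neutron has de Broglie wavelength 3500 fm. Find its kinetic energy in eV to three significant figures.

KE = 66.8 eV

p = h/λ = 6.626 × 10⁻³⁴ / 3.500 × 10⁻¹² = 1.893 × 10⁻²² kg·m/s.
KE = p²/(2m) = (1.893 × 10⁻²²)² / (2 × 1.675 × 10⁻²⁷) = 1.070 × 10⁻¹⁷ J = 66.8 eV.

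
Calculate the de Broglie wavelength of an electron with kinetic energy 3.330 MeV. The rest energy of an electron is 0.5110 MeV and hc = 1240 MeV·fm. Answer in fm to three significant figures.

Total energy E = KE + m₀c² = 3.330 + 0.5110 = 3.8410 MeV.
(pc)² = E² − (m₀c²)² = (3.8410)² − (0.5110)² = 14.49 MeV², so pc = 3.807 MeV.
λ = hc/(pc) = 1240 MeV·fm / 3.807 MeV = 326 fm.

λ = 326 fm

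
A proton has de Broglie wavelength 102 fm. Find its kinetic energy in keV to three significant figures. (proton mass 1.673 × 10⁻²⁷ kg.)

p = h/λ = 6.626 × 10⁻³⁴ / 1.020 × 10⁻¹³ = 6.496 × 10⁻²¹ kg·m/s.
KE = p²/(2m) = (6.496 × 10⁻²¹)² / (2 × 1.673 × 10⁻²⁷) = 1.261 × 10⁻¹⁴ J = 78.7 keV.

KE = 78.7 keV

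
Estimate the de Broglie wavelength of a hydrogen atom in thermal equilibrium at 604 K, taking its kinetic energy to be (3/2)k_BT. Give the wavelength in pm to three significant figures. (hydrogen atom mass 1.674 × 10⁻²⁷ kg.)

λ = 102 pm

KE = (3/2)k_BT = 1.5 × 1.381 × 10⁻²³ × 604 = 1.251 × 10⁻²⁰ J.
p = √(2mKE) = √(2 × 1.674 × 10⁻²⁷ × 1.251 × 10⁻²⁰) = 6.472 × 10⁻²⁴ kg·m/s.
λ = h/p = 1.02 × 10⁻¹⁰ m = 102 pm.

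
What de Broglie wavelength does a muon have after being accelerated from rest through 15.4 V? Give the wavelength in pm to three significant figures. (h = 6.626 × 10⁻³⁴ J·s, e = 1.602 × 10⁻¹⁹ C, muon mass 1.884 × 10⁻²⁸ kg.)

λ = 21.7 pm

KE = eV = 1.602 × 10⁻¹⁹ × 15.40 = 2.467 × 10⁻¹⁸ J.
p = √(2mKE) = √(2 × 1.884 × 10⁻²⁸ × 2.467 × 10⁻¹⁸) = 3.049 × 10⁻²³ kg·m/s.
λ = h/p = 6.626 × 10⁻³⁴ / 3.049 × 10⁻²³ = 2.17 × 10⁻¹¹ m = 21.7 pm.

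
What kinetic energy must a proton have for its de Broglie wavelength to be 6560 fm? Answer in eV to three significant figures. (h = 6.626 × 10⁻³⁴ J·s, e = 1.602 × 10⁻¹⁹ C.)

p = h/λ = 6.626 × 10⁻³⁴ / 6.560 × 10⁻¹² = 1.010 × 10⁻²² kg·m/s.
KE = p²/(2m) = (1.010 × 10⁻²²)² / (2 × 1.673 × 10⁻²⁷) = 3.049 × 10⁻¹⁸ J = 19.0 eV.

KE = 19.0 eV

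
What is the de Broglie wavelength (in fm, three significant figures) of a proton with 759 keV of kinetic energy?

λ = 32.9 fm

KE = 759 keV = 1.216 × 10⁻¹³ J.
p = √(2mKE) = √(2 × 1.673 × 10⁻²⁷ × 1.216 × 10⁻¹³) = 2.017 × 10⁻²⁰ kg·m/s.
λ = h/p = 6.626 × 10⁻³⁴ / 2.017 × 10⁻²⁰ = 3.29 × 10⁻¹⁴ m = 32.9 fm.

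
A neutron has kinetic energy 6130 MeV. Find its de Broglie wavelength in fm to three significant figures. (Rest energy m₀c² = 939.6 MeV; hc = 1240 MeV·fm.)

Total energy E = KE + m₀c² = 6130 + 939.6 = 7069.6 MeV.
(pc)² = E² − (m₀c²)² = (7069.6)² − (939.6)² = 4.910 × 10⁷ MeV², so pc = 7007 MeV.
λ = hc/(pc) = 1240 MeV·fm / 7007 MeV = 0.177 fm.

λ = 0.177 fm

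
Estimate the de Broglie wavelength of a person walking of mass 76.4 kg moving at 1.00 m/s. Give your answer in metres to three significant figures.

p = mv = 76.4 × 1.00 = 7.640 × 10¹ kg·m/s.
λ = h/p = 6.626 × 10⁻³⁴ / 7.640 × 10¹ = 8.67 × 10⁻³⁶ m.

λ = 8.67 × 10⁻³⁶ m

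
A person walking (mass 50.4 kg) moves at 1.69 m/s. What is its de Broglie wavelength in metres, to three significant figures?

p = mv = 50.4 × 1.69 = 8.518 × 10¹ kg·m/s.
λ = h/p = 6.626 × 10⁻³⁴ / 8.518 × 10¹ = 7.78 × 10⁻³⁶ m.

λ = 7.78 × 10⁻³⁶ m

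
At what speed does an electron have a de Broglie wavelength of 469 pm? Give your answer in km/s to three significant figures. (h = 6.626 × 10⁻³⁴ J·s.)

v = 1550 km/s

p = h/λ = 6.626 × 10⁻³⁴ / 4.690 × 10⁻¹⁰ = 1.413 × 10⁻²⁴ kg·m/s.
v = p/m = 1.413 × 10⁻²⁴ / 9.109 × 10⁻³¹ = 1.55 × 10⁶ m/s = 1550 km/s.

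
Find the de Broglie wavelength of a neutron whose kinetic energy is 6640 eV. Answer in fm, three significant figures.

λ = 351 fm

KE = 6640 eV = 1.064 × 10⁻¹⁵ J.
p = √(2mKE) = √(2 × 1.675 × 10⁻²⁷ × 1.064 × 10⁻¹⁵) = 1.888 × 10⁻²¹ kg·m/s.
λ = h/p = 6.626 × 10⁻³⁴ / 1.888 × 10⁻²¹ = 3.51 × 10⁻¹³ m = 351 fm.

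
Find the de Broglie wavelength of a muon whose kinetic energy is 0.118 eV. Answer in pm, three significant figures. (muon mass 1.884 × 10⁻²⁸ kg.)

λ = 248 pm

KE = 0.118 eV = 1.890 × 10⁻²⁰ J.
p = √(2mKE) = √(2 × 1.884 × 10⁻²⁸ × 1.890 × 10⁻²⁰) = 2.669 × 10⁻²⁴ kg·m/s.
λ = h/p = 6.626 × 10⁻³⁴ / 2.669 × 10⁻²⁴ = 2.48 × 10⁻¹⁰ m = 248 pm.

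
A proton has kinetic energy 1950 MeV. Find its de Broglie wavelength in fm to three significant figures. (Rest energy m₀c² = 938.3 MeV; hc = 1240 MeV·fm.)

Total energy E = KE + m₀c² = 1950 + 938.3 = 2888.3 MeV.
(pc)² = E² − (m₀c²)² = (2888.3)² − (938.3)² = 7.462 × 10⁶ MeV², so pc = 2732 MeV.
λ = hc/(pc) = 1240 MeV·fm / 2732 MeV = 0.454 fm.

λ = 0.454 fm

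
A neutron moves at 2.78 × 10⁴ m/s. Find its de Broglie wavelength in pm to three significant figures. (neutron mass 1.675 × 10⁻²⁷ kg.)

p = mv = 1.675 × 10⁻²⁷ × 2.78 × 10⁴ = 4.656 × 10⁻²³ kg·m/s.
λ = h/p = 6.626 × 10⁻³⁴ / 4.656 × 10⁻²³ = 1.42 × 10⁻¹¹ m = 14.2 pm.

λ = 14.2 pm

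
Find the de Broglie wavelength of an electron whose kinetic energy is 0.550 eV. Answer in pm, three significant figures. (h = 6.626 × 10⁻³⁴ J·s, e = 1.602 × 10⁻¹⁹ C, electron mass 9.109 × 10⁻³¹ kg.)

KE = 0.550 eV = 8.811 × 10⁻²⁰ J.
p = √(2mKE) = √(2 × 9.109 × 10⁻³¹ × 8.811 × 10⁻²⁰) = 4.006 × 10⁻²⁵ kg·m/s.
λ = h/p = 6.626 × 10⁻³⁴ / 4.006 × 10⁻²⁵ = 1.65 × 10⁻⁹ m = 1650 pm.

λ = 1650 pm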